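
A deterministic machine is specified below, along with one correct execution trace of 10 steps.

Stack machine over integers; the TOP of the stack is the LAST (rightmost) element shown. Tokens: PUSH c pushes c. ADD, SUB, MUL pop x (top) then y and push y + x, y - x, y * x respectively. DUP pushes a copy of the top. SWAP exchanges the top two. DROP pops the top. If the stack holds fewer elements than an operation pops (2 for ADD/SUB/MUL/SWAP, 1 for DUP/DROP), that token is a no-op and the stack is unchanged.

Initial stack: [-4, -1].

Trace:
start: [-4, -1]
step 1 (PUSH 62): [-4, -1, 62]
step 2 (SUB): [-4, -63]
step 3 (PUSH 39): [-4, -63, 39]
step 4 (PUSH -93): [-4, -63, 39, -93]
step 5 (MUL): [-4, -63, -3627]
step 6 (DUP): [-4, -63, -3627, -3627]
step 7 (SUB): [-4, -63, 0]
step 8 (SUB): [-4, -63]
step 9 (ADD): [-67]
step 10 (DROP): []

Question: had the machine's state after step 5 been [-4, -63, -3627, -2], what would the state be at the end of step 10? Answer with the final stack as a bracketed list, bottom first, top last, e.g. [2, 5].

[-4]

state after step 5 := [-4, -63, -3627, -2]
step 6 (DUP): [-4, -63, -3627, -2, -2]
step 7 (SUB): [-4, -63, -3627, 0]
step 8 (SUB): [-4, -63, -3627]
step 9 (ADD): [-4, -3690]
step 10 (DROP): [-4]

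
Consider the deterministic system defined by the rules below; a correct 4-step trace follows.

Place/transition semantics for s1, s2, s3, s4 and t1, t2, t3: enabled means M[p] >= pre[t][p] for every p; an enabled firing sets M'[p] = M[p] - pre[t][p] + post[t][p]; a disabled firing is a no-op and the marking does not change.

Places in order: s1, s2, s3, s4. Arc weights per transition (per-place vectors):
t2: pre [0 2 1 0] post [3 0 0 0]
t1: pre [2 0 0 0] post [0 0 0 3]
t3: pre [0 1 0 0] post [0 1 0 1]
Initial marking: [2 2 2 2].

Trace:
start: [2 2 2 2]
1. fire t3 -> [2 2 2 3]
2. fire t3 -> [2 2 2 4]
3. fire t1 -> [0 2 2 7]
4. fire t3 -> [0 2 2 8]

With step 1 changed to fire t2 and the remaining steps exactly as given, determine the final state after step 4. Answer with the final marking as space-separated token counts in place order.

3 0 1 5

(re-executing from step 1 with the substitution; state before step 1: [2 2 2 2])
1. fire t2 -> [5 0 1 2]
2. fire t3 -> [5 0 1 2]
3. fire t1 -> [3 0 1 5]
4. fire t3 -> [3 0 1 5]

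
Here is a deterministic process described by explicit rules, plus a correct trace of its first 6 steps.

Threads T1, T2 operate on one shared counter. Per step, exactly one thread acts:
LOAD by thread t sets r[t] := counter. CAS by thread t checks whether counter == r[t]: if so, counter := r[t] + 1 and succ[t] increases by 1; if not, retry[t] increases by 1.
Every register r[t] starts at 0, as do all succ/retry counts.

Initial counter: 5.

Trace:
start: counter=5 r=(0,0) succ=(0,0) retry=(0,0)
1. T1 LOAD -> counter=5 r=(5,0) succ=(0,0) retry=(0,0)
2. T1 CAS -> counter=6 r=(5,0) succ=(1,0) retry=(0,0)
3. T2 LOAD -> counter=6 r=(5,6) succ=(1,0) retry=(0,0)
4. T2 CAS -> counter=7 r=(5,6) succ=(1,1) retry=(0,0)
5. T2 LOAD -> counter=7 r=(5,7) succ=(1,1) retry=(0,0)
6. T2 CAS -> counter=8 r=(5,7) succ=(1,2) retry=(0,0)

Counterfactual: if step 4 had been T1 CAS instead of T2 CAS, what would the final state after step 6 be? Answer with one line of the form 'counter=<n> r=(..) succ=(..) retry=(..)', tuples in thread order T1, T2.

counter=7 r=(5,6) succ=(1,1) retry=(1,0)

(re-executing from step 4 with the substitution; state before step 4: counter=6 r=(5,6) succ=(1,0) retry=(0,0))
4. T1 CAS -> counter=6 r=(5,6) succ=(1,0) retry=(1,0)
5. T2 LOAD -> counter=6 r=(5,6) succ=(1,0) retry=(1,0)
6. T2 CAS -> counter=7 r=(5,6) succ=(1,1) retry=(1,0)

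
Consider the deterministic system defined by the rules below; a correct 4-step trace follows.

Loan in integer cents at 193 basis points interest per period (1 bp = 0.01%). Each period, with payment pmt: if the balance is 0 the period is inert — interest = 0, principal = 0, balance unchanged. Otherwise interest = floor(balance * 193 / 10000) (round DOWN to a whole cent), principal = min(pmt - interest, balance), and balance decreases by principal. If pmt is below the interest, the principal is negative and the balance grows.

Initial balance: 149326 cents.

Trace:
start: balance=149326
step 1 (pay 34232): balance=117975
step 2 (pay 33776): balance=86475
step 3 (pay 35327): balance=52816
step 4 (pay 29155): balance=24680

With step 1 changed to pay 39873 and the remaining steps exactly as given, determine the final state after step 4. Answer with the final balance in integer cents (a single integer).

(re-executing from step 1 with the substitution; state before step 1: balance=149326)
step 1 (pay 39873): balance=112334
step 2 (pay 33776): balance=80726
step 3 (pay 35327): balance=46957
step 4 (pay 29155): balance=18708

18708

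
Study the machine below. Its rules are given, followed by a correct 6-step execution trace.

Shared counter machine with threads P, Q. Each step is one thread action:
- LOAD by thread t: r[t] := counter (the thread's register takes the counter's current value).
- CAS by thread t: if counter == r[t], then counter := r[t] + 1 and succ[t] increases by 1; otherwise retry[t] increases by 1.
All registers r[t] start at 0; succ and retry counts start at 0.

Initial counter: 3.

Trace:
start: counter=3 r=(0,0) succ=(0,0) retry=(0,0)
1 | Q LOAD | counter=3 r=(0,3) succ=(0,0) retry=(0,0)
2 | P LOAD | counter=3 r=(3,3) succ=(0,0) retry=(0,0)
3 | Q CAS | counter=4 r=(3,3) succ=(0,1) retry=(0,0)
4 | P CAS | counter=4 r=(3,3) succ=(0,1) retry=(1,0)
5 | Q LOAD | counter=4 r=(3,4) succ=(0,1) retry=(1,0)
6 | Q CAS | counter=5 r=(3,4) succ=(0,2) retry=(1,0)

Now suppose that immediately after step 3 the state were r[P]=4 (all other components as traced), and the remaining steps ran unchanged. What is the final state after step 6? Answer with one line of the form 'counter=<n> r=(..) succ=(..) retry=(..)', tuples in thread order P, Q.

counter=6 r=(4,5) succ=(1,2) retry=(0,0)

state after step 3 := counter=4 r=(4,3) succ=(0,1) retry=(0,0)
4 | P CAS | counter=5 r=(4,3) succ=(1,1) retry=(0,0)
5 | Q LOAD | counter=5 r=(4,5) succ=(1,1) retry=(0,0)
6 | Q CAS | counter=6 r=(4,5) succ=(1,2) retry=(0,0)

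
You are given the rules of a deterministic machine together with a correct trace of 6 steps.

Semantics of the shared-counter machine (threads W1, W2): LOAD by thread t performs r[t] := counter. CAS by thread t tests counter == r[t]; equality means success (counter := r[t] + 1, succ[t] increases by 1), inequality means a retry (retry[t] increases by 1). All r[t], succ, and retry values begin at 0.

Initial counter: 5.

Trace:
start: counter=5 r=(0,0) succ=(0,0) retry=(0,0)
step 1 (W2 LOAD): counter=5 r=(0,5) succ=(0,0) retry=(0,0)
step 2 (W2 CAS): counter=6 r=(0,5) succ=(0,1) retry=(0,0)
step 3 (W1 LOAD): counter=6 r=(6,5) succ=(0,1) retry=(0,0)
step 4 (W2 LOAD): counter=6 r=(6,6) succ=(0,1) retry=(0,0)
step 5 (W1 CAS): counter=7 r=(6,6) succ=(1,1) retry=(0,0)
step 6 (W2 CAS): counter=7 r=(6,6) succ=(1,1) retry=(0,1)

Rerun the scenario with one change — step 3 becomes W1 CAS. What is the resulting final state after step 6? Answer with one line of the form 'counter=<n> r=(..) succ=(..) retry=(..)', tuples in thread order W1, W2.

counter=7 r=(0,6) succ=(0,2) retry=(2,0)

(re-executing from step 3 with the substitution; state before step 3: counter=6 r=(0,5) succ=(0,1) retry=(0,0))
step 3 (W1 CAS): counter=6 r=(0,5) succ=(0,1) retry=(1,0)
step 4 (W2 LOAD): counter=6 r=(0,6) succ=(0,1) retry=(1,0)
step 5 (W1 CAS): counter=6 r=(0,6) succ=(0,1) retry=(2,0)
step 6 (W2 CAS): counter=7 r=(0,6) succ=(0,2) retry=(2,0)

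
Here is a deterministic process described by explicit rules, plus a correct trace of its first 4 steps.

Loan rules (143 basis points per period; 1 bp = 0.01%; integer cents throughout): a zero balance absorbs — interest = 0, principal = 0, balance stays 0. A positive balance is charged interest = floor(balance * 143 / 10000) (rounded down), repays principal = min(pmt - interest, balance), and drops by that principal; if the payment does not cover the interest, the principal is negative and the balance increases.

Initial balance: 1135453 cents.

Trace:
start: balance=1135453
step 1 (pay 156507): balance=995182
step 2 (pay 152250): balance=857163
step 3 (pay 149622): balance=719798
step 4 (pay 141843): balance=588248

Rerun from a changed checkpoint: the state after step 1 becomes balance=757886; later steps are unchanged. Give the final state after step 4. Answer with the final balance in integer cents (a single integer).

state after step 1 := balance=757886
step 2 (pay 152250): balance=616473
step 3 (pay 149622): balance=475666
step 4 (pay 141843): balance=340625

340625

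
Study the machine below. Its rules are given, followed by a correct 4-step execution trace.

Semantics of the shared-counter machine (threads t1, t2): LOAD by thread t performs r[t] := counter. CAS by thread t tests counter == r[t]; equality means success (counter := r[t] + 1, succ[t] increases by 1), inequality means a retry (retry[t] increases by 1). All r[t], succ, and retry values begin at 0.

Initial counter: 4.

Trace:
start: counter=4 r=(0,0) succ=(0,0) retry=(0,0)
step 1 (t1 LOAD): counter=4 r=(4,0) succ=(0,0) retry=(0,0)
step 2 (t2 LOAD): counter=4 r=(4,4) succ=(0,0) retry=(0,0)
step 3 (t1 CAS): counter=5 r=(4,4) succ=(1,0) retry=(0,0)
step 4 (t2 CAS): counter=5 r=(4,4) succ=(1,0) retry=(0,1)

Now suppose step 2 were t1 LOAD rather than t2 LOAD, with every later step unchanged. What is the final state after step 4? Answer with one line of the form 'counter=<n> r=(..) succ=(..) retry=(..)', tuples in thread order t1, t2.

(re-executing from step 2 with the substitution; state before step 2: counter=4 r=(4,0) succ=(0,0) retry=(0,0))
step 2 (t1 LOAD): counter=4 r=(4,0) succ=(0,0) retry=(0,0)
step 3 (t1 CAS): counter=5 r=(4,0) succ=(1,0) retry=(0,0)
step 4 (t2 CAS): counter=5 r=(4,0) succ=(1,0) retry=(0,1)

counter=5 r=(4,0) succ=(1,0) retry=(0,1)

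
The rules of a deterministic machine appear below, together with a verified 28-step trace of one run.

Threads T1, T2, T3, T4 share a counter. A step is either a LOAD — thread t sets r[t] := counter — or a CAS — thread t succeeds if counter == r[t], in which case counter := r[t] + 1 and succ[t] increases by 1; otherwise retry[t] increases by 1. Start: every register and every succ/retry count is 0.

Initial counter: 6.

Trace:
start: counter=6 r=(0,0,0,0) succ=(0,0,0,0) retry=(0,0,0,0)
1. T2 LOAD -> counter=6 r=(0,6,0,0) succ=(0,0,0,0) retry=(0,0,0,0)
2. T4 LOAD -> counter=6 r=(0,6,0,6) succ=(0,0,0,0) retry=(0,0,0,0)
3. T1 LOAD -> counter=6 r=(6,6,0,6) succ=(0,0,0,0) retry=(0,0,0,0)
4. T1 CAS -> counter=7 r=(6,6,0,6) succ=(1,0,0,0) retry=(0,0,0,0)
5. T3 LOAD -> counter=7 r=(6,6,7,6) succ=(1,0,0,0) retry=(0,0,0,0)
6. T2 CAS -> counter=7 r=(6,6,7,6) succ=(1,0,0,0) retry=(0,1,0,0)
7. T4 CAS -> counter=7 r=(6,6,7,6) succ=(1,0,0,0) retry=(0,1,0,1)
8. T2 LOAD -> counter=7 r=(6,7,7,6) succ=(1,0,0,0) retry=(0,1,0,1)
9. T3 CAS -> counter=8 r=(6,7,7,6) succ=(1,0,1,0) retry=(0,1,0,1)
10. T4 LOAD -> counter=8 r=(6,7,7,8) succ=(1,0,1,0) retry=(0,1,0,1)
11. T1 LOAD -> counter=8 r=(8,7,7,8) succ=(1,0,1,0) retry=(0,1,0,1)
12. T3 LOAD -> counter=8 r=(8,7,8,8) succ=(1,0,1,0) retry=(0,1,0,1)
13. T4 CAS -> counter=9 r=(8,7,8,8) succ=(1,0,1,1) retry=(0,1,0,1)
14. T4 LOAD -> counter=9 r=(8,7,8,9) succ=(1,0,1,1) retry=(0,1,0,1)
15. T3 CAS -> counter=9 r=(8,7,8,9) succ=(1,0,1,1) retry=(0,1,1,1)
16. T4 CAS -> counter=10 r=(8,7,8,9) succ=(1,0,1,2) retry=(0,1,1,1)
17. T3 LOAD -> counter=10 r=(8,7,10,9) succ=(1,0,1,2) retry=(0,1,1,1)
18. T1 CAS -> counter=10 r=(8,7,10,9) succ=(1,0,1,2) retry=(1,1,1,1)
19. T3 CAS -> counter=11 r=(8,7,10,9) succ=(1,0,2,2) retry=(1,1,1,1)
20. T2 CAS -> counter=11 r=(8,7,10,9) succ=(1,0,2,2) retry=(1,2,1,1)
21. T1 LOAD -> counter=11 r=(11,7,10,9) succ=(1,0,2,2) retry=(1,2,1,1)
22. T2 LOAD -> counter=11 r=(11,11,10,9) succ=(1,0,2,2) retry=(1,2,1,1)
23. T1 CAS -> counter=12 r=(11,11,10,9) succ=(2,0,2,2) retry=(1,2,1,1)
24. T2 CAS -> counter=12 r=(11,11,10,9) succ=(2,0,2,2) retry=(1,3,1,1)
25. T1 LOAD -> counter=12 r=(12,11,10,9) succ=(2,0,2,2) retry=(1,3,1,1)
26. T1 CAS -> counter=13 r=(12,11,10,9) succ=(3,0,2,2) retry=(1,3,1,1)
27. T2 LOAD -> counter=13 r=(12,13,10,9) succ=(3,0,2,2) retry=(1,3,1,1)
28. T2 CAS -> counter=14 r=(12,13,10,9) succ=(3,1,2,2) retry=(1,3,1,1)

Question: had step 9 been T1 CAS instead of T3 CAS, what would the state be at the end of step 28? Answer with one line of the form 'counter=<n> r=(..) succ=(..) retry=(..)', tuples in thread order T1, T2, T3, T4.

(re-executing from step 9 with the substitution; state before step 9: counter=7 r=(6,7,7,6) succ=(1,0,0,0) retry=(0,1,0,1))
9. T1 CAS -> counter=7 r=(6,7,7,6) succ=(1,0,0,0) retry=(1,1,0,1)
10. T4 LOAD -> counter=7 r=(6,7,7,7) succ=(1,0,0,0) retry=(1,1,0,1)
11. T1 LOAD -> counter=7 r=(7,7,7,7) succ=(1,0,0,0) retry=(1,1,0,1)
12. T3 LOAD -> counter=7 r=(7,7,7,7) succ=(1,0,0,0) retry=(1,1,0,1)
13. T4 CAS -> counter=8 r=(7,7,7,7) succ=(1,0,0,1) retry=(1,1,0,1)
14. T4 LOAD -> counter=8 r=(7,7,7,8) succ=(1,0,0,1) retry=(1,1,0,1)
15. T3 CAS -> counter=8 r=(7,7,7,8) succ=(1,0,0,1) retry=(1,1,1,1)
16. T4 CAS -> counter=9 r=(7,7,7,8) succ=(1,0,0,2) retry=(1,1,1,1)
17. T3 LOAD -> counter=9 r=(7,7,9,8) succ=(1,0,0,2) retry=(1,1,1,1)
18. T1 CAS -> counter=9 r=(7,7,9,8) succ=(1,0,0,2) retry=(2,1,1,1)
19. T3 CAS -> counter=10 r=(7,7,9,8) succ=(1,0,1,2) retry=(2,1,1,1)
20. T2 CAS -> counter=10 r=(7,7,9,8) succ=(1,0,1,2) retry=(2,2,1,1)
21. T1 LOAD -> counter=10 r=(10,7,9,8) succ=(1,0,1,2) retry=(2,2,1,1)
22. T2 LOAD -> counter=10 r=(10,10,9,8) succ=(1,0,1,2) retry=(2,2,1,1)
23. T1 CAS -> counter=11 r=(10,10,9,8) succ=(2,0,1,2) retry=(2,2,1,1)
24. T2 CAS -> counter=11 r=(10,10,9,8) succ=(2,0,1,2) retry=(2,3,1,1)
25. T1 LOAD -> counter=11 r=(11,10,9,8) succ=(2,0,1,2) retry=(2,3,1,1)
26. T1 CAS -> counter=12 r=(11,10,9,8) succ=(3,0,1,2) retry=(2,3,1,1)
27. T2 LOAD -> counter=12 r=(11,12,9,8) succ=(3,0,1,2) retry=(2,3,1,1)
28. T2 CAS -> counter=13 r=(11,12,9,8) succ=(3,1,1,2) retry=(2,3,1,1)

counter=13 r=(11,12,9,8) succ=(3,1,1,2) retry=(2,3,1,1)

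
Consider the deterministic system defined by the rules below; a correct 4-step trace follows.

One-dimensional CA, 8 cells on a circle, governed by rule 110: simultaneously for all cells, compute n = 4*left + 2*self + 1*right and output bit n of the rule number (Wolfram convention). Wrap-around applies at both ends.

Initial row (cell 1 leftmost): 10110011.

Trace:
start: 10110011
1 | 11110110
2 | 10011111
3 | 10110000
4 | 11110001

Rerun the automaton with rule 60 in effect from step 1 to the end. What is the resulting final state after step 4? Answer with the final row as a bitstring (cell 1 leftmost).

10001000

(re-executing steps 1..4 under rule 60; state before step 1: 10110011)
1 | 01101010
2 | 01011111
3 | 11110000
4 | 10001000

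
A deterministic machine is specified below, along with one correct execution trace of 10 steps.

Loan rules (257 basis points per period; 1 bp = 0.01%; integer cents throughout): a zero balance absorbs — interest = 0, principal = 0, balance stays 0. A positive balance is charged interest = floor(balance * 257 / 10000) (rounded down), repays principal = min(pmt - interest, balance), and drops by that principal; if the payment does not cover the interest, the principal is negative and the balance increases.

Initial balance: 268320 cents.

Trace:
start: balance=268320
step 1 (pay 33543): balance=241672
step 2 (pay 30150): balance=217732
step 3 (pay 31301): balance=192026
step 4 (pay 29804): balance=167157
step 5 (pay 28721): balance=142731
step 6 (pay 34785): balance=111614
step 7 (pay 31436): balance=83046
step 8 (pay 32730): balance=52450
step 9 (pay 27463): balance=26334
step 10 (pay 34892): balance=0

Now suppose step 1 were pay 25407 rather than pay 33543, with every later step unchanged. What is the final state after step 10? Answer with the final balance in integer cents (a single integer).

(re-executing from step 1 with the substitution; state before step 1: balance=268320)
step 1 (pay 25407): balance=249808
step 2 (pay 30150): balance=226078
step 3 (pay 31301): balance=200587
step 4 (pay 29804): balance=175938
step 5 (pay 28721): balance=151738
step 6 (pay 34785): balance=120852
step 7 (pay 31436): balance=92521
step 8 (pay 32730): balance=62168
step 9 (pay 27463): balance=36302
step 10 (pay 34892): balance=2342

2342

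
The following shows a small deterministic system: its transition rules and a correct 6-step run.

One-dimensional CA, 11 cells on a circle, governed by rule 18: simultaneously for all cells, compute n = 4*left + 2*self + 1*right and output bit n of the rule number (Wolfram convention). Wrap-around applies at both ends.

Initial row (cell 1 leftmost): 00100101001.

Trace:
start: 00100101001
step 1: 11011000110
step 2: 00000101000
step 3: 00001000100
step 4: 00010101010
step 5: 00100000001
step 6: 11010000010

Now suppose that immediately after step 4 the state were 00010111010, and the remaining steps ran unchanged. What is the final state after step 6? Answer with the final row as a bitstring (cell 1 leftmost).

11010000010

state after step 4 := 00010111010
step 5: 00100000001
step 6: 11010000010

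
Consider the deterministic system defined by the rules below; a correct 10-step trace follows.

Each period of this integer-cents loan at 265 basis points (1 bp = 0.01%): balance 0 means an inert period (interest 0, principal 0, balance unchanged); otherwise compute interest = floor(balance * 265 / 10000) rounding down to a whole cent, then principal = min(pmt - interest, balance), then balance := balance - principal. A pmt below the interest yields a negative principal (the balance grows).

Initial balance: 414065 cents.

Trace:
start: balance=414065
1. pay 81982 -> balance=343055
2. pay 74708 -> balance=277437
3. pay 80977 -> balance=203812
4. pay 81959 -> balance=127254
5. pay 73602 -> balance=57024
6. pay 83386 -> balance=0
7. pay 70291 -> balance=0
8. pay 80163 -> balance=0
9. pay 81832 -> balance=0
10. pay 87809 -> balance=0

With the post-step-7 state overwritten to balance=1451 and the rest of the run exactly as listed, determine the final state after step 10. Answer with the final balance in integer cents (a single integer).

state after step 7 := balance=1451
8. pay 80163 -> balance=0
9. pay 81832 -> balance=0
10. pay 87809 -> balance=0

0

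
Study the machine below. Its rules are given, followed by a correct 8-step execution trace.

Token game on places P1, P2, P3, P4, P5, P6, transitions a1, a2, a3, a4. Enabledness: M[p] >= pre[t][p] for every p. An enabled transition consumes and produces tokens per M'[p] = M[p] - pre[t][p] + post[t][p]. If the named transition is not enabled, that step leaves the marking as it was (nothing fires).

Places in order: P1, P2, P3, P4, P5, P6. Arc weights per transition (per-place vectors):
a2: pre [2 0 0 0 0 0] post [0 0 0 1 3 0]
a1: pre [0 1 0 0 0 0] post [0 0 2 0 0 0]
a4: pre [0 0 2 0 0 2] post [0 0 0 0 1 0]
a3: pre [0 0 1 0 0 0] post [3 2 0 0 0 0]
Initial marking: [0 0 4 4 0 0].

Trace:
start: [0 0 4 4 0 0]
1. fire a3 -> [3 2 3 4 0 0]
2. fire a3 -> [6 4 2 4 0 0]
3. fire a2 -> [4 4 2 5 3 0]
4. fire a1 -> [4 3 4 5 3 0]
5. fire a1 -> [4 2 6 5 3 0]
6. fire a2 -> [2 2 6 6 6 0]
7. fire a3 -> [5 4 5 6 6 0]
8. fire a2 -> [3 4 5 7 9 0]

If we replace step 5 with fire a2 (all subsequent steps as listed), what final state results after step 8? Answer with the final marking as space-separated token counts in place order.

1 5 3 8 12 0

(re-executing from step 5 with the substitution; state before step 5: [4 3 4 5 3 0])
5. fire a2 -> [2 3 4 6 6 0]
6. fire a2 -> [0 3 4 7 9 0]
7. fire a3 -> [3 5 3 7 9 0]
8. fire a2 -> [1 5 3 8 12 0]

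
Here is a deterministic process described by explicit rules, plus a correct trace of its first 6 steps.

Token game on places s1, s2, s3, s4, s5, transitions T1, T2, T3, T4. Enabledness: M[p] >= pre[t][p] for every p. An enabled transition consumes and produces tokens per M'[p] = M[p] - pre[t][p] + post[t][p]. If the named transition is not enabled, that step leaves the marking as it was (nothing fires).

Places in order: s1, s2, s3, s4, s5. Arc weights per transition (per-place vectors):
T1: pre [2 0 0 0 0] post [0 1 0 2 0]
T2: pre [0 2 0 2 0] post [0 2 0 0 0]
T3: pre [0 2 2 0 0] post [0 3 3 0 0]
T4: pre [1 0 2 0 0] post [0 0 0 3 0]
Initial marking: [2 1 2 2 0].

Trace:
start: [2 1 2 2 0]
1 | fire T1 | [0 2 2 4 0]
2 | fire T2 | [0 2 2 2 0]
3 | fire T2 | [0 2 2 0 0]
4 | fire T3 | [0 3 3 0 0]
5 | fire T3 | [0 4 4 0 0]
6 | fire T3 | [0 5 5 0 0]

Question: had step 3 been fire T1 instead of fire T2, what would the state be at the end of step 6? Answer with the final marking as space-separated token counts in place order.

(re-executing from step 3 with the substitution; state before step 3: [0 2 2 2 0])
3 | fire T1 | [0 2 2 2 0]
4 | fire T3 | [0 3 3 2 0]
5 | fire T3 | [0 4 4 2 0]
6 | fire T3 | [0 5 5 2 0]

0 5 5 2 0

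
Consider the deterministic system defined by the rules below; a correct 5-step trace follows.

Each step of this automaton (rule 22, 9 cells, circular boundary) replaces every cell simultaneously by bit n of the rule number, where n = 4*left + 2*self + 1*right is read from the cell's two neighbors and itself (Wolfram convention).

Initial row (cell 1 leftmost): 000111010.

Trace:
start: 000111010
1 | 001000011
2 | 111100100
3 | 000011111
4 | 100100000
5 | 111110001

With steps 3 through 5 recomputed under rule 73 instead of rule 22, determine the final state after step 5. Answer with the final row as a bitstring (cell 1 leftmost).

(re-executing steps 3..5 under rule 73; state before step 3: 111100100)
3 | 100100000
4 | 000001110
5 | 111101010

111101010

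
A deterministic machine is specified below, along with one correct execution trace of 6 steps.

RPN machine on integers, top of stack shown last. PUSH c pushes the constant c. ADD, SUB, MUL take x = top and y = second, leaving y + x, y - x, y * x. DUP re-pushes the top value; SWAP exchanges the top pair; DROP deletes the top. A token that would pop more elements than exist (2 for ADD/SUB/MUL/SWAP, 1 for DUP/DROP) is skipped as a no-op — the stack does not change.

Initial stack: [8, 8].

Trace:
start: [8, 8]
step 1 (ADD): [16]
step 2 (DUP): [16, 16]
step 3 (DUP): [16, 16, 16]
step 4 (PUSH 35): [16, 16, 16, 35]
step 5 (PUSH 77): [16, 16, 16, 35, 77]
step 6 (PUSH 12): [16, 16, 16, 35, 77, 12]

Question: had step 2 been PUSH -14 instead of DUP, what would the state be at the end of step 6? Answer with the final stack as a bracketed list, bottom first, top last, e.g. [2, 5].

(re-executing from step 2 with the substitution; state before step 2: [16])
step 2 (PUSH -14): [16, -14]
step 3 (DUP): [16, -14, -14]
step 4 (PUSH 35): [16, -14, -14, 35]
step 5 (PUSH 77): [16, -14, -14, 35, 77]
step 6 (PUSH 12): [16, -14, -14, 35, 77, 12]

[16, -14, -14, 35, 77, 12]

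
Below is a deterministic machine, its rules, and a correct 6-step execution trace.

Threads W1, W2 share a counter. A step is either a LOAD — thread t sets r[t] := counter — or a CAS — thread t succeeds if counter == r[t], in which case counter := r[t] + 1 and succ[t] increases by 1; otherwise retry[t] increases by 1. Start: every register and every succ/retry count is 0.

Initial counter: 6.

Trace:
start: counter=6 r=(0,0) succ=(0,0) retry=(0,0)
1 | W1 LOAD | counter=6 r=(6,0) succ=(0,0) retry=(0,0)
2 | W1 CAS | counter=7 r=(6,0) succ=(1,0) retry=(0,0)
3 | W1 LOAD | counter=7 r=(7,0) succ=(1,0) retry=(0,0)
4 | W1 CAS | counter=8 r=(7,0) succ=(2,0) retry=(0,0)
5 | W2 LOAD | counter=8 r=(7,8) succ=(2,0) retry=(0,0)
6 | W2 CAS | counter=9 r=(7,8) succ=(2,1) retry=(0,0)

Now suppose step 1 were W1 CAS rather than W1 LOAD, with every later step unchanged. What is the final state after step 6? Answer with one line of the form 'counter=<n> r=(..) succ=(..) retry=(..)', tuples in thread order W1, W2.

(re-executing from step 1 with the substitution; state before step 1: counter=6 r=(0,0) succ=(0,0) retry=(0,0))
1 | W1 CAS | counter=6 r=(0,0) succ=(0,0) retry=(1,0)
2 | W1 CAS | counter=6 r=(0,0) succ=(0,0) retry=(2,0)
3 | W1 LOAD | counter=6 r=(6,0) succ=(0,0) retry=(2,0)
4 | W1 CAS | counter=7 r=(6,0) succ=(1,0) retry=(2,0)
5 | W2 LOAD | counter=7 r=(6,7) succ=(1,0) retry=(2,0)
6 | W2 CAS | counter=8 r=(6,7) succ=(1,1) retry=(2,0)

counter=8 r=(6,7) succ=(1,1) retry=(2,0)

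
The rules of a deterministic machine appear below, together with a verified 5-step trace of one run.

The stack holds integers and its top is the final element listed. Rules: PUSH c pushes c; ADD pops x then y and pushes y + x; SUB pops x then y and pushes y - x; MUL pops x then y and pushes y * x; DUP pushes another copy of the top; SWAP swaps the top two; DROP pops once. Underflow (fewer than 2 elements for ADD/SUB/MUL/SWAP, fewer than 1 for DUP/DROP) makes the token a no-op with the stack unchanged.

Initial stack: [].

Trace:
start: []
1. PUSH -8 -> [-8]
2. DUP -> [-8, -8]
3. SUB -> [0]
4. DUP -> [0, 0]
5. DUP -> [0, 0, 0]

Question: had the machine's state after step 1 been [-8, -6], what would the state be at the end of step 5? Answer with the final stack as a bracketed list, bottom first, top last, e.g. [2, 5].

state after step 1 := [-8, -6]
2. DUP -> [-8, -6, -6]
3. SUB -> [-8, 0]
4. DUP -> [-8, 0, 0]
5. DUP -> [-8, 0, 0, 0]

[-8, 0, 0, 0]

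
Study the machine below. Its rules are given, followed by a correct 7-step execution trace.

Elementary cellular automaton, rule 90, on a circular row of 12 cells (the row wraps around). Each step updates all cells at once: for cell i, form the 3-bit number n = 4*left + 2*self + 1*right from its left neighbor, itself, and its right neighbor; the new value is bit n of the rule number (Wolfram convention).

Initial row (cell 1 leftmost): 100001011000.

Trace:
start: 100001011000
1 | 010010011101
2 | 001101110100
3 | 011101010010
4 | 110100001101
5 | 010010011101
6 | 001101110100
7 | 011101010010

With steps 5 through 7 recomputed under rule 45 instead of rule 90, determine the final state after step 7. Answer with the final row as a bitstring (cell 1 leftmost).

(re-executing steps 5..7 under rule 45; state before step 5: 110100001101)
5 | 001101101011
6 | 001011011110
7 | 101110110000

101110110000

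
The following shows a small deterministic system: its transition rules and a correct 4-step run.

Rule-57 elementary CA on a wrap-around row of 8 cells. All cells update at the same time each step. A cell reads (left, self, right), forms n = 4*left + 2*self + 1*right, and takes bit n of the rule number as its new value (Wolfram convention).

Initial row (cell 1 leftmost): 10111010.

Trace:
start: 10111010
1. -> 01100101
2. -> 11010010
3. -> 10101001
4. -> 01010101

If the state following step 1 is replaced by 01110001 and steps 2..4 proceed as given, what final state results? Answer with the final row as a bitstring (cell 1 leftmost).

01010101

state after step 1 := 01110001
2. -> 11001100
3. -> 10101010
4. -> 01010101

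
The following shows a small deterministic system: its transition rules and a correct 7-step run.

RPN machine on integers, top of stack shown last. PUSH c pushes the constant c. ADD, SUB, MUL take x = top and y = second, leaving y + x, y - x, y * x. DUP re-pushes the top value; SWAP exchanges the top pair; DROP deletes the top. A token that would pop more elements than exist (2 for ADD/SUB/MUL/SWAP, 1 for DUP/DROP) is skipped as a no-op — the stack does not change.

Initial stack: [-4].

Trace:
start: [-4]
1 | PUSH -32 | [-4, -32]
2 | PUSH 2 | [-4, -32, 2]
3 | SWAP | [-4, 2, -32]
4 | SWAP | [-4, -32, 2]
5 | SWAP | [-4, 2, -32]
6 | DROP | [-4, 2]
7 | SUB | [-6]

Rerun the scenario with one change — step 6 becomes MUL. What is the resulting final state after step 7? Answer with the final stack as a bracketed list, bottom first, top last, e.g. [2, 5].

[60]

(re-executing from step 6 with the substitution; state before step 6: [-4, 2, -32])
6 | MUL | [-4, -64]
7 | SUB | [60]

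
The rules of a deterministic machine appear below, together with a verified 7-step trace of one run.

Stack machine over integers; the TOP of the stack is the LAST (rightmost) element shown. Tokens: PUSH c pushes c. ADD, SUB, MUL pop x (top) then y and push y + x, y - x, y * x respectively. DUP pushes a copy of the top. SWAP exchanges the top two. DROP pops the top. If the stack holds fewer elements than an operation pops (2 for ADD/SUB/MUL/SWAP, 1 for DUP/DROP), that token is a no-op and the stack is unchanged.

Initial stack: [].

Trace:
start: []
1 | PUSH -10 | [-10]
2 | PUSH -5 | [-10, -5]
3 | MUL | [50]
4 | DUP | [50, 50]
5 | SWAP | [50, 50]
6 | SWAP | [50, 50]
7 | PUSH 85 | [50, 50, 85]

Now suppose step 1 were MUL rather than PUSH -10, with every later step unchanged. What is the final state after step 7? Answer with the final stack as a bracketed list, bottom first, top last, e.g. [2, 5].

[-5, -5, 85]

(re-executing from step 1 with the substitution; state before step 1: [])
1 | MUL | []
2 | PUSH -5 | [-5]
3 | MUL | [-5]
4 | DUP | [-5, -5]
5 | SWAP | [-5, -5]
6 | SWAP | [-5, -5]
7 | PUSH 85 | [-5, -5, 85]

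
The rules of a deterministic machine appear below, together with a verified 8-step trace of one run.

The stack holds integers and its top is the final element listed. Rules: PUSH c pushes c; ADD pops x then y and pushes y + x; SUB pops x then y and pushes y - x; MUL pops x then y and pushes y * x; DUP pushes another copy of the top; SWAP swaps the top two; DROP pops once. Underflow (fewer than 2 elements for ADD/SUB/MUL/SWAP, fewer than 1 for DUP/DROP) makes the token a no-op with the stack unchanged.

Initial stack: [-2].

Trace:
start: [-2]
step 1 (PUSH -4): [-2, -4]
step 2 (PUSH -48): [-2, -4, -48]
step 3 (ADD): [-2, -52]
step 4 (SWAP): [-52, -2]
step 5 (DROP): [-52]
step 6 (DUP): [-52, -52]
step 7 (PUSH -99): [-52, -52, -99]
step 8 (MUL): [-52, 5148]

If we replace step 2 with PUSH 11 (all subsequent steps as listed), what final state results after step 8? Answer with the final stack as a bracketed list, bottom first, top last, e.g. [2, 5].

[7, -693]

(re-executing from step 2 with the substitution; state before step 2: [-2, -4])
step 2 (PUSH 11): [-2, -4, 11]
step 3 (ADD): [-2, 7]
step 4 (SWAP): [7, -2]
step 5 (DROP): [7]
step 6 (DUP): [7, 7]
step 7 (PUSH -99): [7, 7, -99]
step 8 (MUL): [7, -693]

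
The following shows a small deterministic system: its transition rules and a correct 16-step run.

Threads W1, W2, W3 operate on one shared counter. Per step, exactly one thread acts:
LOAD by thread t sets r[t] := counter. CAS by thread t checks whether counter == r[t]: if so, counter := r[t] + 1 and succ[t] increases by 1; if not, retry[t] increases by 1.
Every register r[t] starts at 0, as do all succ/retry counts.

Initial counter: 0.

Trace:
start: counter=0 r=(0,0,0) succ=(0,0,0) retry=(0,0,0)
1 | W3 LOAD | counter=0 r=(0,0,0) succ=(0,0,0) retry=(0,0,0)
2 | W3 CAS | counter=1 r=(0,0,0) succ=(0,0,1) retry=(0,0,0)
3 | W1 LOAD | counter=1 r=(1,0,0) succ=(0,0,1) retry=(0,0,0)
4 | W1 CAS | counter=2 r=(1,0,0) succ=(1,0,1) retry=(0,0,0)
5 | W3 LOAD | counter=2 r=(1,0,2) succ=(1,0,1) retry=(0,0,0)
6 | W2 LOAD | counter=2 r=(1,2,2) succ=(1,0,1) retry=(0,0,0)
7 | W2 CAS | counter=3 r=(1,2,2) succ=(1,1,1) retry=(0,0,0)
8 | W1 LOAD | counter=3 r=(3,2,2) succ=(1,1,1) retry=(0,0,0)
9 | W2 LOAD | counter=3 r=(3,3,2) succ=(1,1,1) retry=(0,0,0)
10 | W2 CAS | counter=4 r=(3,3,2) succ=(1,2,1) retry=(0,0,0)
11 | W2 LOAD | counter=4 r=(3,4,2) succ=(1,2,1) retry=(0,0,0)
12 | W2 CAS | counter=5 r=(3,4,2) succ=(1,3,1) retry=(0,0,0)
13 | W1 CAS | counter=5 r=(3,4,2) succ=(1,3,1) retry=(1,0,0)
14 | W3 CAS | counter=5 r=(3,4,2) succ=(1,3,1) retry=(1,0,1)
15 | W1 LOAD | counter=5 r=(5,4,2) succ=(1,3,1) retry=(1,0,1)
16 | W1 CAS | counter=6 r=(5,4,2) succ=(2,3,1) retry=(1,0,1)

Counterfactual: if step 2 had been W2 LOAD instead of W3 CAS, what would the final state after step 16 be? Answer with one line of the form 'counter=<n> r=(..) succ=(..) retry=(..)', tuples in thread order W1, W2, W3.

(re-executing from step 2 with the substitution; state before step 2: counter=0 r=(0,0,0) succ=(0,0,0) retry=(0,0,0))
2 | W2 LOAD | counter=0 r=(0,0,0) succ=(0,0,0) retry=(0,0,0)
3 | W1 LOAD | counter=0 r=(0,0,0) succ=(0,0,0) retry=(0,0,0)
4 | W1 CAS | counter=1 r=(0,0,0) succ=(1,0,0) retry=(0,0,0)
5 | W3 LOAD | counter=1 r=(0,0,1) succ=(1,0,0) retry=(0,0,0)
6 | W2 LOAD | counter=1 r=(0,1,1) succ=(1,0,0) retry=(0,0,0)
7 | W2 CAS | counter=2 r=(0,1,1) succ=(1,1,0) retry=(0,0,0)
8 | W1 LOAD | counter=2 r=(2,1,1) succ=(1,1,0) retry=(0,0,0)
9 | W2 LOAD | counter=2 r=(2,2,1) succ=(1,1,0) retry=(0,0,0)
10 | W2 CAS | counter=3 r=(2,2,1) succ=(1,2,0) retry=(0,0,0)
11 | W2 LOAD | counter=3 r=(2,3,1) succ=(1,2,0) retry=(0,0,0)
12 | W2 CAS | counter=4 r=(2,3,1) succ=(1,3,0) retry=(0,0,0)
13 | W1 CAS | counter=4 r=(2,3,1) succ=(1,3,0) retry=(1,0,0)
14 | W3 CAS | counter=4 r=(2,3,1) succ=(1,3,0) retry=(1,0,1)
15 | W1 LOAD | counter=4 r=(4,3,1) succ=(1,3,0) retry=(1,0,1)
16 | W1 CAS | counter=5 r=(4,3,1) succ=(2,3,0) retry=(1,0,1)

counter=5 r=(4,3,1) succ=(2,3,0) retry=(1,0,1)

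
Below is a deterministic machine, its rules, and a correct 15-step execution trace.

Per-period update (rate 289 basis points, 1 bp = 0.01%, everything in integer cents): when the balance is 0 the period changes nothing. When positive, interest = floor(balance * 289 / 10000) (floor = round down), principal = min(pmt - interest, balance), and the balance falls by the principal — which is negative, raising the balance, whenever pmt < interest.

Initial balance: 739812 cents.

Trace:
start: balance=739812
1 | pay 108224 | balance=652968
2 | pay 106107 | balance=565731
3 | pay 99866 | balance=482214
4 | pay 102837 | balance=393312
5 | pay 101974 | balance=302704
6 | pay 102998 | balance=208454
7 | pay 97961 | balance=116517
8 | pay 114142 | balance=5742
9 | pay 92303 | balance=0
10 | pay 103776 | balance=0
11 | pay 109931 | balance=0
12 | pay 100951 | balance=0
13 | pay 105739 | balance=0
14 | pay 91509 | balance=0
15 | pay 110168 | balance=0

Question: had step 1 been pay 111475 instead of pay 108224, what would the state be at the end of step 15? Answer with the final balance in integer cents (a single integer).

(re-executing from step 1 with the substitution; state before step 1: balance=739812)
1 | pay 111475 | balance=649717
2 | pay 106107 | balance=562386
3 | pay 99866 | balance=478772
4 | pay 102837 | balance=389771
5 | pay 101974 | balance=299061
6 | pay 102998 | balance=204705
7 | pay 97961 | balance=112659
8 | pay 114142 | balance=1772
9 | pay 92303 | balance=0
10 | pay 103776 | balance=0
11 | pay 109931 | balance=0
12 | pay 100951 | balance=0
13 | pay 105739 | balance=0
14 | pay 91509 | balance=0
15 | pay 110168 | balance=0

0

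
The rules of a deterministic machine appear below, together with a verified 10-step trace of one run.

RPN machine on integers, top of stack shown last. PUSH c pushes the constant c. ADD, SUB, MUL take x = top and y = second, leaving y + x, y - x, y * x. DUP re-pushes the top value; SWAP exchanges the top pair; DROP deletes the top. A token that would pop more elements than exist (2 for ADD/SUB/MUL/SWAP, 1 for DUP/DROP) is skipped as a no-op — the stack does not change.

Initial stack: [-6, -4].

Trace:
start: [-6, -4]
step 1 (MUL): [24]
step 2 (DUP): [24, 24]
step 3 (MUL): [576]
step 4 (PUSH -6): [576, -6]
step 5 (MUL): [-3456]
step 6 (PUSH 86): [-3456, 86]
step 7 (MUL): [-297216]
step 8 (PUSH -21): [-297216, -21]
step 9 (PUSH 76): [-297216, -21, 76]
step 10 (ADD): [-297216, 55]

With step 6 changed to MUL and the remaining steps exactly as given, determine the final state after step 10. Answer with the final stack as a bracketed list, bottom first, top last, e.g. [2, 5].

[-3456, 55]

(re-executing from step 6 with the substitution; state before step 6: [-3456])
step 6 (MUL): [-3456]
step 7 (MUL): [-3456]
step 8 (PUSH -21): [-3456, -21]
step 9 (PUSH 76): [-3456, -21, 76]
step 10 (ADD): [-3456, 55]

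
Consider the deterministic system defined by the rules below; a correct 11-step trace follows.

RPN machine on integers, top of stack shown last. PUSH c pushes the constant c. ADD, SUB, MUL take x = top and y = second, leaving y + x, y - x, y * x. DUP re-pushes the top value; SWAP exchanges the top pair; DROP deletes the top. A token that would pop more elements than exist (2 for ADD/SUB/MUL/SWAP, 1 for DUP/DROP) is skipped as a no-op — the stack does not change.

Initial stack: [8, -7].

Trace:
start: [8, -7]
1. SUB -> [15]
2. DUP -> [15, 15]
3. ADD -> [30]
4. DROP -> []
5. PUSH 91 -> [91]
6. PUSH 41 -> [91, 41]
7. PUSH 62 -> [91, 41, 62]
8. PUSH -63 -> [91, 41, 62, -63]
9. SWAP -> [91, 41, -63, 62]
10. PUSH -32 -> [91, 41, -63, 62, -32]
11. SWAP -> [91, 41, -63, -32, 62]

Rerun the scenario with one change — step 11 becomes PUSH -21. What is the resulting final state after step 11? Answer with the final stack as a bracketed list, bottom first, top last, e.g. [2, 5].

[91, 41, -63, 62, -32, -21]

(re-executing from step 11 with the substitution; state before step 11: [91, 41, -63, 62, -32])
11. PUSH -21 -> [91, 41, -63, 62, -32, -21]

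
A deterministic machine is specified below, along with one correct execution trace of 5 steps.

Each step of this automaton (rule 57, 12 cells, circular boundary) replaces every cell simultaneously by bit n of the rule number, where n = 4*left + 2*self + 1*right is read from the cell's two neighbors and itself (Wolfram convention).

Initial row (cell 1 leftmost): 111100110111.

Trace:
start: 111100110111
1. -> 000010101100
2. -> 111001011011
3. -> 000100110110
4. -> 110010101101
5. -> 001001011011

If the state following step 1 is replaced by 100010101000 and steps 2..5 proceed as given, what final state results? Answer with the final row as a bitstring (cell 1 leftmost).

010101010101

state after step 1 := 100010101000
2. -> 011001010110
3. -> 010100101101
4. -> 101010011010
5. -> 010101010101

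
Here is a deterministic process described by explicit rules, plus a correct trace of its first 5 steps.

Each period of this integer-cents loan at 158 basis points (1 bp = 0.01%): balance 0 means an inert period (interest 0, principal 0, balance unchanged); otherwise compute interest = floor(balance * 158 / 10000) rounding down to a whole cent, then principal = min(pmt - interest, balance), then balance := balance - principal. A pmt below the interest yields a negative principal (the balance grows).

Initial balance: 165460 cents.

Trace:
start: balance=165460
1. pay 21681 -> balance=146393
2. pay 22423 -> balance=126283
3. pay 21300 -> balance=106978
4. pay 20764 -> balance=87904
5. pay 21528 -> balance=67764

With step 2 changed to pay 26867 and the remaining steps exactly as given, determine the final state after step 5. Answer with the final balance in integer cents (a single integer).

63106

(re-executing from step 2 with the substitution; state before step 2: balance=146393)
2. pay 26867 -> balance=121839
3. pay 21300 -> balance=102464
4. pay 20764 -> balance=83318
5. pay 21528 -> balance=63106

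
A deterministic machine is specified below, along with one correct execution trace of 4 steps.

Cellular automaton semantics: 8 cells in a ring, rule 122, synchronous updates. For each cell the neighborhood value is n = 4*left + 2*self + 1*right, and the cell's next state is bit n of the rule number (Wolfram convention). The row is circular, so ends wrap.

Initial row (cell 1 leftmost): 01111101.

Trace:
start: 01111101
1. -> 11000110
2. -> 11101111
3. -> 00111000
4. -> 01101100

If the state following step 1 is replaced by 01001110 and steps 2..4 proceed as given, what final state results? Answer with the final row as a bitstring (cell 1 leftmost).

10111011

state after step 1 := 01001110
2. -> 10111011
3. -> 11101110
4. -> 10111011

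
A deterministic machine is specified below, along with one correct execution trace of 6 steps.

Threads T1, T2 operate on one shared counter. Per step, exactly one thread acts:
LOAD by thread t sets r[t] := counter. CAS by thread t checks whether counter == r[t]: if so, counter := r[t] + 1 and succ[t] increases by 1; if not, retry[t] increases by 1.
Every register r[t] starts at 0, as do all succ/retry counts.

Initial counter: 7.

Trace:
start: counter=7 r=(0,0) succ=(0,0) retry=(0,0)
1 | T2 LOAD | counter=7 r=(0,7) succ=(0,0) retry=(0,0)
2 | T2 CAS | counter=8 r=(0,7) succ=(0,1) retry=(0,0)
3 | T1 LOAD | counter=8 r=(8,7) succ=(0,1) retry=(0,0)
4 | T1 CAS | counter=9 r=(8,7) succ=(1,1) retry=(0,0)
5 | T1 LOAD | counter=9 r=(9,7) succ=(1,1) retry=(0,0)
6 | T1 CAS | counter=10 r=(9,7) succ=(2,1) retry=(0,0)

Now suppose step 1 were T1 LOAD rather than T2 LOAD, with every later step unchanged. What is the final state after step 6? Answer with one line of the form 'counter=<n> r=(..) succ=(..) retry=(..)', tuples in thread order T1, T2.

(re-executing from step 1 with the substitution; state before step 1: counter=7 r=(0,0) succ=(0,0) retry=(0,0))
1 | T1 LOAD | counter=7 r=(7,0) succ=(0,0) retry=(0,0)
2 | T2 CAS | counter=7 r=(7,0) succ=(0,0) retry=(0,1)
3 | T1 LOAD | counter=7 r=(7,0) succ=(0,0) retry=(0,1)
4 | T1 CAS | counter=8 r=(7,0) succ=(1,0) retry=(0,1)
5 | T1 LOAD | counter=8 r=(8,0) succ=(1,0) retry=(0,1)
6 | T1 CAS | counter=9 r=(8,0) succ=(2,0) retry=(0,1)

counter=9 r=(8,0) succ=(2,0) retry=(0,1)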